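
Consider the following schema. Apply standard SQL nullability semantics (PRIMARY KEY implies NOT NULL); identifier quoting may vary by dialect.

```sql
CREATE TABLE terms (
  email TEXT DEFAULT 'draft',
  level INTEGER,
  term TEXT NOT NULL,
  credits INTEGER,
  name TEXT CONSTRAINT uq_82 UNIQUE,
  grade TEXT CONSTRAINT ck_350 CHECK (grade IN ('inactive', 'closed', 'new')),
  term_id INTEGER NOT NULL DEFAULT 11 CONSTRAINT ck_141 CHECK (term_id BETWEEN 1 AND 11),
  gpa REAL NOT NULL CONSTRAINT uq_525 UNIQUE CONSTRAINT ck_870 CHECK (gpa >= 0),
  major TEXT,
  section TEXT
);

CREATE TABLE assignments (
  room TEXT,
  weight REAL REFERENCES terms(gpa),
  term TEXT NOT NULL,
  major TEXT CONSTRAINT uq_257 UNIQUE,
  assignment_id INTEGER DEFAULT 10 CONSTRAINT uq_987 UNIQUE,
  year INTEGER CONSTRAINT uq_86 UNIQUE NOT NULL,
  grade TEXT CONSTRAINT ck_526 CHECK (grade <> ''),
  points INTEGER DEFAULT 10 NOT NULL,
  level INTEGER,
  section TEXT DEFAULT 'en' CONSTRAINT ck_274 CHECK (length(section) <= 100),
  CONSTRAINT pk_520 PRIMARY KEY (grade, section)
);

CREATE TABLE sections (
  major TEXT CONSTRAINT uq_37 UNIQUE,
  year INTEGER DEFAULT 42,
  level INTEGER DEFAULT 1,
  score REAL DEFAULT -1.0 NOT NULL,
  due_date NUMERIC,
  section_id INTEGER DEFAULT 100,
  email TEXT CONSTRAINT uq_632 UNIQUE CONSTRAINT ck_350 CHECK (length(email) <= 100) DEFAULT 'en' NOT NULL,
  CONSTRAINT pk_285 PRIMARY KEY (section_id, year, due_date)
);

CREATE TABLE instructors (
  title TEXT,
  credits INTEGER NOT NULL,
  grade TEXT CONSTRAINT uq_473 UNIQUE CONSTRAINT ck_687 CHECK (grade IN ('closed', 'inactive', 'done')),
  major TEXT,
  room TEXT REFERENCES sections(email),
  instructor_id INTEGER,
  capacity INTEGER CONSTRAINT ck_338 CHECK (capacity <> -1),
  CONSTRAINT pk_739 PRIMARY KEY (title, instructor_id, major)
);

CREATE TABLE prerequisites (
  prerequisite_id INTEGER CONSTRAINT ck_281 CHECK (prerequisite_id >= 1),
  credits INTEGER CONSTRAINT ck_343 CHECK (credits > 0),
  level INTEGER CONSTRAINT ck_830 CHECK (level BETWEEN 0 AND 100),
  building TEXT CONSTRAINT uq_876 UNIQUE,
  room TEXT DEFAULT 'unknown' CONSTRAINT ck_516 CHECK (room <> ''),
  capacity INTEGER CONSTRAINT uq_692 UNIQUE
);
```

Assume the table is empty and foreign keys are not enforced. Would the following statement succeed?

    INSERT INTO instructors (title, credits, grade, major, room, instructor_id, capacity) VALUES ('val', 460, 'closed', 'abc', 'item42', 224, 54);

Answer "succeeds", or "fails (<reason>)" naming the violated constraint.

succeeds

NOT NULL columns: credits is supplied; instructor_id is supplied; major is supplied; title is supplied.
CHECK constraints: 'closed' satisfies (grade IN ('closed', 'inactive', 'done')); 54 satisfies (capacity <> -1).
No constraint is violated.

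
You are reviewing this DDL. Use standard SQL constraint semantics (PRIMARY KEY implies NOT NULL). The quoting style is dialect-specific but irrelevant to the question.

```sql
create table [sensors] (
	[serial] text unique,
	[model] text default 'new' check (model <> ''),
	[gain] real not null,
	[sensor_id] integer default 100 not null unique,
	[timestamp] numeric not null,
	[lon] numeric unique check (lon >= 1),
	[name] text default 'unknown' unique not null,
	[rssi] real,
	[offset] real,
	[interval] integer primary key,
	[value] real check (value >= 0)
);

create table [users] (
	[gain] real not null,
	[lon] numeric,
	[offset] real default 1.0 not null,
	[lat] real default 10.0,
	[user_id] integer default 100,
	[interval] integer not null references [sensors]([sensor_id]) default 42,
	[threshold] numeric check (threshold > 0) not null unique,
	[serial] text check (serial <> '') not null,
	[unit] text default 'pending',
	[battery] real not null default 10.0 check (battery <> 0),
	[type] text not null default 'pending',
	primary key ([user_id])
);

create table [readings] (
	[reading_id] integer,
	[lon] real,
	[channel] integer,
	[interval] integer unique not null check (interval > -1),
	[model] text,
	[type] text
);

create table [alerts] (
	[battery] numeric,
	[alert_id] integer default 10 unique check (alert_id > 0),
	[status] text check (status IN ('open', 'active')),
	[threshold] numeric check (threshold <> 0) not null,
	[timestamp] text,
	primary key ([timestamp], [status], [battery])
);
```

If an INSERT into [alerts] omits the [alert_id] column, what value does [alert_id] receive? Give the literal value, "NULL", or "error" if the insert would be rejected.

10

alert_id has an explicit DEFAULT 10.
When the column is omitted from an INSERT, that default is used.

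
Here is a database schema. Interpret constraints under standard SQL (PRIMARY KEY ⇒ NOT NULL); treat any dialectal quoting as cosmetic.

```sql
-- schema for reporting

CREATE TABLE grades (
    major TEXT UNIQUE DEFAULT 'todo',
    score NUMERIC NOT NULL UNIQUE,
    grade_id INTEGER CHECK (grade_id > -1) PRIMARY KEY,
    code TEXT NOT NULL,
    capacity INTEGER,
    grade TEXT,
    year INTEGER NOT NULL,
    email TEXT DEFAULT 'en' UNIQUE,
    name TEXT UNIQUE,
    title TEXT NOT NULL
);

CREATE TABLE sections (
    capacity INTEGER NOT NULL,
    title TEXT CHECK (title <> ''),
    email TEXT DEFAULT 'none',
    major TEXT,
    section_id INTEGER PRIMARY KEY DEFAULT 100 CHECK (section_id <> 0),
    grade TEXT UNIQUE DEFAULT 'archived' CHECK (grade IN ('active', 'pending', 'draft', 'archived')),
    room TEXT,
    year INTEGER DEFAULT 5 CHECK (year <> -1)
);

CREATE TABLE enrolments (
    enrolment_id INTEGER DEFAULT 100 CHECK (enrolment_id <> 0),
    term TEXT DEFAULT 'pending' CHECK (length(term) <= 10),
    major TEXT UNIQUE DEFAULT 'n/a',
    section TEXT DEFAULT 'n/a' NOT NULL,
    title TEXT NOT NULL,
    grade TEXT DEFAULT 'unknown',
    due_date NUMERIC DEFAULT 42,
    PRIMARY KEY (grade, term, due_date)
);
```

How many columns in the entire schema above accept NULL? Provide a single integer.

grades: 5 nullable (major, capacity, grade, email, name — PK (grade_id) and explicit NOT NULL columns excluded).
sections: 6 nullable (title, email, major, grade, room, year — PK (section_id) and explicit NOT NULL columns excluded).
enrolments: 2 nullable (enrolment_id, major — PK (grade, term, due_date) and explicit NOT NULL columns excluded).
Total: 5 + 6 + 2 = 13.

13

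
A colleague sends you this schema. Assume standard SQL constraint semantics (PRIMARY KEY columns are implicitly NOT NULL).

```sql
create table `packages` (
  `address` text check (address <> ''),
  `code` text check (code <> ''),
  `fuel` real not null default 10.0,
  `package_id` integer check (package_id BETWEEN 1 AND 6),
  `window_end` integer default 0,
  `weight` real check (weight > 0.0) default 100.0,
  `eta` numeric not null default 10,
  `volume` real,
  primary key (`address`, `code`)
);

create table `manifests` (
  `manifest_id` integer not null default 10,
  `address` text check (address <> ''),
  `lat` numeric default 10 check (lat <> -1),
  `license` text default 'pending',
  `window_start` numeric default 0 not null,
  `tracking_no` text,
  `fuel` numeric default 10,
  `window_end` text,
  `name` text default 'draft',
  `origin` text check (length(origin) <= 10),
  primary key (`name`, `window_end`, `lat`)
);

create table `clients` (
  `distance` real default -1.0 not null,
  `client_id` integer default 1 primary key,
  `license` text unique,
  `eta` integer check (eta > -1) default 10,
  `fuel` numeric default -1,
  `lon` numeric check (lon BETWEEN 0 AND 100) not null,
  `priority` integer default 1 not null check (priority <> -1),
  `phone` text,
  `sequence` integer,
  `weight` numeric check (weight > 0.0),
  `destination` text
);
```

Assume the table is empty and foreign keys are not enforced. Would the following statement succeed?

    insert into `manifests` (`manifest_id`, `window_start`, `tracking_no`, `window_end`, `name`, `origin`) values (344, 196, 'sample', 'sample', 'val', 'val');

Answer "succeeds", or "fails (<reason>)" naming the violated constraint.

succeeds

NOT NULL columns: lat defaults to 10; manifest_id is supplied; name is supplied; window_end is supplied; window_start is supplied.
CHECK constraints: 'val' satisfies (length(origin) <= 10).
No constraint is violated.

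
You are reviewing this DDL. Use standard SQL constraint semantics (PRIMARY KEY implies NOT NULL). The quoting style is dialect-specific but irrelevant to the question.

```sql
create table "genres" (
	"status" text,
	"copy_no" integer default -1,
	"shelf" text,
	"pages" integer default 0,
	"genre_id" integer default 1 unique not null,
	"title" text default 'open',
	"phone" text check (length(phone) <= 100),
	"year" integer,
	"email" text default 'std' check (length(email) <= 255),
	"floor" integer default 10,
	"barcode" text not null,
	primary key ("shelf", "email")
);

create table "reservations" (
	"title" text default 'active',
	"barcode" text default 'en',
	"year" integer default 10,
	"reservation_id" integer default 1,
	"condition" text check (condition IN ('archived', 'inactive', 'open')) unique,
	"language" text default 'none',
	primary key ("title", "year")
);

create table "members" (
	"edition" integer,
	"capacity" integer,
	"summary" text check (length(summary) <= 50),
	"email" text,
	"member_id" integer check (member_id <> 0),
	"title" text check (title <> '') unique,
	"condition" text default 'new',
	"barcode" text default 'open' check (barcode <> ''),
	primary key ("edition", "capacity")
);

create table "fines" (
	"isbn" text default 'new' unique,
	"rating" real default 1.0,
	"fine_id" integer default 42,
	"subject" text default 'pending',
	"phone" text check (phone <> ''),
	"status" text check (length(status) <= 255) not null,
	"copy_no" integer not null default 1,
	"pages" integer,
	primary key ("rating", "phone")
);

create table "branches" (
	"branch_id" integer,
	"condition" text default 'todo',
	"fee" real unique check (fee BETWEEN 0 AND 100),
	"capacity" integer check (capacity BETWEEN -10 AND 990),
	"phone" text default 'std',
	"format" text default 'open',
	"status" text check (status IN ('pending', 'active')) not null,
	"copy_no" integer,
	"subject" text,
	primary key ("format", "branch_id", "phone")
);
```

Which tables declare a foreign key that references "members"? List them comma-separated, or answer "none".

none

No REFERENCES clause anywhere in the schema names members.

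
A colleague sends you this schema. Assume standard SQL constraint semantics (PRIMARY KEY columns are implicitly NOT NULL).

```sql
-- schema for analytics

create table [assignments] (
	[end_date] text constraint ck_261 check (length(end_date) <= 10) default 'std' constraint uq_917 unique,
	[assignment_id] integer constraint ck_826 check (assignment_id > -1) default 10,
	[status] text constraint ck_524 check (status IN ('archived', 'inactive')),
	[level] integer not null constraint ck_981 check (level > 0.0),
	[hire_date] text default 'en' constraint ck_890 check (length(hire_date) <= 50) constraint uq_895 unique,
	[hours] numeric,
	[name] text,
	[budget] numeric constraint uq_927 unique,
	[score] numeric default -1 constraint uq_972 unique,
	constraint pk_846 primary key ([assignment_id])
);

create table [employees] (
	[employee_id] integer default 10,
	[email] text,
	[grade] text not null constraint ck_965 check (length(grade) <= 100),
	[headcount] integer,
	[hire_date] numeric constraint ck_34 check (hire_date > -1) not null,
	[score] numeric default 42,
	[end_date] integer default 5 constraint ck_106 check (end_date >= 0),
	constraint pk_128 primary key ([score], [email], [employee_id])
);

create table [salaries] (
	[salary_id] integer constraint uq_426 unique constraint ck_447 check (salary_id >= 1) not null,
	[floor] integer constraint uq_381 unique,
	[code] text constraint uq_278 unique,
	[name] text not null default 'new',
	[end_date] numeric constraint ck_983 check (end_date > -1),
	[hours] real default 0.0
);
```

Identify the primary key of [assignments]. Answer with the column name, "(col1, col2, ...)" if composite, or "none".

assignment_id

assignment_id is declared PRIMARY KEY as a table-level PRIMARY KEY clause.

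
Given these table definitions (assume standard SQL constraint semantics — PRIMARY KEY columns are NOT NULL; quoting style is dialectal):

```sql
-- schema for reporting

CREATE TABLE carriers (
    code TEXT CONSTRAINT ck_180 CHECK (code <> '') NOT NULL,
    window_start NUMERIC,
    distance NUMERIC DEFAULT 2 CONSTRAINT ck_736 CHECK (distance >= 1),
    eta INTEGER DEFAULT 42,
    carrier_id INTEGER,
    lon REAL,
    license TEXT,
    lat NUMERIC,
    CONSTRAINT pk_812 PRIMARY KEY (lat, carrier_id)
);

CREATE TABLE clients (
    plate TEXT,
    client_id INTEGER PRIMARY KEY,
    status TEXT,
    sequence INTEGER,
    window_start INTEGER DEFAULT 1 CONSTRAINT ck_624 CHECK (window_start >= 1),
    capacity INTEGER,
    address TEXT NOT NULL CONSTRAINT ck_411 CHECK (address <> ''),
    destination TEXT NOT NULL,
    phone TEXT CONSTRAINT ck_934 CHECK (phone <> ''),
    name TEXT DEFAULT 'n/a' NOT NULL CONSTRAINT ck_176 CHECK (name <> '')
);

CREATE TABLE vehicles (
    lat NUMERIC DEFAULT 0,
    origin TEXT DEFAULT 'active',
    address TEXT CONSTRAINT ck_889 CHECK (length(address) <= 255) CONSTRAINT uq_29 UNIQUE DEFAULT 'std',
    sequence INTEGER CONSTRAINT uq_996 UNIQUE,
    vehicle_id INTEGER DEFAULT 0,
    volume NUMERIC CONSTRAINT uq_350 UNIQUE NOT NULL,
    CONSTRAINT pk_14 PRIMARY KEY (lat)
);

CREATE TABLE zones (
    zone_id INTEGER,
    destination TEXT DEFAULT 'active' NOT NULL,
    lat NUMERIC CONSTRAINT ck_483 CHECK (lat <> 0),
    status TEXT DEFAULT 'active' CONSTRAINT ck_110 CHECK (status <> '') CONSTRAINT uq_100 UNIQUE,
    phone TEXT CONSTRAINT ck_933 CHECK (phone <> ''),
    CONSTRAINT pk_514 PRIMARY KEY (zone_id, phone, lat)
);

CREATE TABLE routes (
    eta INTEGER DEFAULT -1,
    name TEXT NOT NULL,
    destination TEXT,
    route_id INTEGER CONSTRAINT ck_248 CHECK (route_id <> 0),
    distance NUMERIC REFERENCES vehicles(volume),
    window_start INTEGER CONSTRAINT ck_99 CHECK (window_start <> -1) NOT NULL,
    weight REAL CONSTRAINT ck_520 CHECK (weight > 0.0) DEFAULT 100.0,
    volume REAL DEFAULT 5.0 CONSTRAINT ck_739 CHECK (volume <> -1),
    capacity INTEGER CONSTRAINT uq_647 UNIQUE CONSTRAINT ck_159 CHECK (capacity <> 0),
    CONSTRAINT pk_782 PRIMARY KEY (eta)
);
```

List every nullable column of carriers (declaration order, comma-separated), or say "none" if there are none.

- code: declared NOT NULL → not nullable.
- window_start: no NOT NULL constraint applies → nullable.
- distance: CHECK does not forbid NULL (a CHECK constraint passes when its expression is NULL) → nullable.
- eta: DEFAULT only fills an omitted column; an explicit NULL is still allowed → nullable.
- carrier_id: part of the PRIMARY KEY, which implies NOT NULL → not nullable.
- lon: no NOT NULL constraint applies → nullable.
- license: no NOT NULL constraint applies → nullable.
- lat: part of the PRIMARY KEY, which implies NOT NULL → not nullable.

window_start, distance, eta, lon, license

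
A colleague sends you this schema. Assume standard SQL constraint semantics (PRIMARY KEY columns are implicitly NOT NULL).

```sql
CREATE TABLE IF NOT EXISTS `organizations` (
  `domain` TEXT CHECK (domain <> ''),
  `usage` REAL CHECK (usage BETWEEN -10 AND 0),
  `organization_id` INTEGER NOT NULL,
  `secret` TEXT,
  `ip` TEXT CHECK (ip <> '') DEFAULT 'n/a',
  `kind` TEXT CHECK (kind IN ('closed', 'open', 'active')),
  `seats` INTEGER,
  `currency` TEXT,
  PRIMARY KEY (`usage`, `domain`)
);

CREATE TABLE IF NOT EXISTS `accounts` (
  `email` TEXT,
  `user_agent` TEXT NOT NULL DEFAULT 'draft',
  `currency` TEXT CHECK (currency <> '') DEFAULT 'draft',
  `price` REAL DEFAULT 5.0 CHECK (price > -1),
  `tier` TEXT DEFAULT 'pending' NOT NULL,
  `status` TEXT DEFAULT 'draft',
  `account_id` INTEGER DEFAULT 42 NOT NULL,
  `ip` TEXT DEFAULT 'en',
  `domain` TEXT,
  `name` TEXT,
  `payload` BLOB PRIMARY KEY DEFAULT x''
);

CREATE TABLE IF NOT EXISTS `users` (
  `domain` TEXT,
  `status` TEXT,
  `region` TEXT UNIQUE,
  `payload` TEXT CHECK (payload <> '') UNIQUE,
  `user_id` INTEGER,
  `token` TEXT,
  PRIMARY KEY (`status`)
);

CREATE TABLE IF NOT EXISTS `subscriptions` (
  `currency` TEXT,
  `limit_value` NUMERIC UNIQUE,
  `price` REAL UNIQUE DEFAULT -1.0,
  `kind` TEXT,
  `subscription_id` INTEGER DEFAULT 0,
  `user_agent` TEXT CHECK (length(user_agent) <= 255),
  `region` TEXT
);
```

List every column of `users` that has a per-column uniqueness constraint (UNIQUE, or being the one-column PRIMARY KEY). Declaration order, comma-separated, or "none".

status, region, payload

- domain: no UNIQUE or single-column PK constraint.
- status: single-column PRIMARY KEY → unique.
- region: declared UNIQUE → unique.
- payload: declared UNIQUE → unique.
- user_id: no UNIQUE or single-column PK constraint.
- token: no UNIQUE or single-column PK constraint.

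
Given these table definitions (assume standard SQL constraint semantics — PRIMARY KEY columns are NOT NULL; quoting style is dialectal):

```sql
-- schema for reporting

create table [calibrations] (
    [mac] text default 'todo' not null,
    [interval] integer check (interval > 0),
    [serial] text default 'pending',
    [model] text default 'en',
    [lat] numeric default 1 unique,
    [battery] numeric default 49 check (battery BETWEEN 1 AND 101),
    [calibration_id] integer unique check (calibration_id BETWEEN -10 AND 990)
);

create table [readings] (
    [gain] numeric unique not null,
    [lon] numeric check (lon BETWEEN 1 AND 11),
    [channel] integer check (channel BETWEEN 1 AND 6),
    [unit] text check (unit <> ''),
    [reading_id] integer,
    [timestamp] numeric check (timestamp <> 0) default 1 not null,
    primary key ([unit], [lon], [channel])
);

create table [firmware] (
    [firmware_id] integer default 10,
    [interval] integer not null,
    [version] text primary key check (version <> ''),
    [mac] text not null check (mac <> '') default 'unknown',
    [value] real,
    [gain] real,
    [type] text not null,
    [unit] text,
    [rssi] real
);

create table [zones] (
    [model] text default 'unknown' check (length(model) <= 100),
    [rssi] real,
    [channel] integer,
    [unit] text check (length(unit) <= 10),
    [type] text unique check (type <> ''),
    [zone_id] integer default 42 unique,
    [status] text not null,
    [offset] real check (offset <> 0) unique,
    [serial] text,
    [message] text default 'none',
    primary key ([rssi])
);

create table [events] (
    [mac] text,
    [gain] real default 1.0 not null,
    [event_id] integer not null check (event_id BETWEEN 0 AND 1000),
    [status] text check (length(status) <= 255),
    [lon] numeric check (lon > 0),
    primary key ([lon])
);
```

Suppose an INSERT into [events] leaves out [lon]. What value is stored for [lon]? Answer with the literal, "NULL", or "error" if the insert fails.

lon has no DEFAULT clause.
Omitting it would insert NULL, but it is part of the PRIMARY KEY, so the INSERT fails.

error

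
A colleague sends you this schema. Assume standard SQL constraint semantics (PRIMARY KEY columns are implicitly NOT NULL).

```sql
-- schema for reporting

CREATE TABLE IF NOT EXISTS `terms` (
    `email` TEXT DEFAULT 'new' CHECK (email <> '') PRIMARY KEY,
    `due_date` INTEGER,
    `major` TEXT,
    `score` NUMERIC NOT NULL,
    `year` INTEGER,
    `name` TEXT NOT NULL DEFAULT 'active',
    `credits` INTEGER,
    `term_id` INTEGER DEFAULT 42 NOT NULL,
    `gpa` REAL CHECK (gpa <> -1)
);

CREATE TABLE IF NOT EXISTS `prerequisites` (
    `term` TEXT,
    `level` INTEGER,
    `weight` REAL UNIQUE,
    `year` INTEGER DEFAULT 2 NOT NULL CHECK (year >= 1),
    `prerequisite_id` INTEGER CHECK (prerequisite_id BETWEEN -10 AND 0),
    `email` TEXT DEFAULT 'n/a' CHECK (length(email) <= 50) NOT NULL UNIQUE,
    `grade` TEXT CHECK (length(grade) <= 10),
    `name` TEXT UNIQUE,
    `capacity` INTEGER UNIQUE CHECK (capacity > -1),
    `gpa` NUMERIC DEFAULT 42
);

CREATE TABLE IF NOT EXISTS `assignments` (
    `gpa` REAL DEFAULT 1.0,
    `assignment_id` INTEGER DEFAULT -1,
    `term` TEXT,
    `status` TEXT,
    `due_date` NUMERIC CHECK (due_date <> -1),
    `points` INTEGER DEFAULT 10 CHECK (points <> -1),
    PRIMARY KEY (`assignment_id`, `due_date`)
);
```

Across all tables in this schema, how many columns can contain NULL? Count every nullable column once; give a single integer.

17

terms: 5 nullable (due_date, major, year, credits, gpa — PK (email) and explicit NOT NULL columns excluded).
prerequisites: 8 nullable (term, level, weight, prerequisite_id, grade, name, capacity, gpa — PK none and explicit NOT NULL columns excluded).
assignments: 4 nullable (gpa, term, status, points — PK (assignment_id, due_date) and explicit NOT NULL columns excluded).
Total: 5 + 8 + 4 = 17.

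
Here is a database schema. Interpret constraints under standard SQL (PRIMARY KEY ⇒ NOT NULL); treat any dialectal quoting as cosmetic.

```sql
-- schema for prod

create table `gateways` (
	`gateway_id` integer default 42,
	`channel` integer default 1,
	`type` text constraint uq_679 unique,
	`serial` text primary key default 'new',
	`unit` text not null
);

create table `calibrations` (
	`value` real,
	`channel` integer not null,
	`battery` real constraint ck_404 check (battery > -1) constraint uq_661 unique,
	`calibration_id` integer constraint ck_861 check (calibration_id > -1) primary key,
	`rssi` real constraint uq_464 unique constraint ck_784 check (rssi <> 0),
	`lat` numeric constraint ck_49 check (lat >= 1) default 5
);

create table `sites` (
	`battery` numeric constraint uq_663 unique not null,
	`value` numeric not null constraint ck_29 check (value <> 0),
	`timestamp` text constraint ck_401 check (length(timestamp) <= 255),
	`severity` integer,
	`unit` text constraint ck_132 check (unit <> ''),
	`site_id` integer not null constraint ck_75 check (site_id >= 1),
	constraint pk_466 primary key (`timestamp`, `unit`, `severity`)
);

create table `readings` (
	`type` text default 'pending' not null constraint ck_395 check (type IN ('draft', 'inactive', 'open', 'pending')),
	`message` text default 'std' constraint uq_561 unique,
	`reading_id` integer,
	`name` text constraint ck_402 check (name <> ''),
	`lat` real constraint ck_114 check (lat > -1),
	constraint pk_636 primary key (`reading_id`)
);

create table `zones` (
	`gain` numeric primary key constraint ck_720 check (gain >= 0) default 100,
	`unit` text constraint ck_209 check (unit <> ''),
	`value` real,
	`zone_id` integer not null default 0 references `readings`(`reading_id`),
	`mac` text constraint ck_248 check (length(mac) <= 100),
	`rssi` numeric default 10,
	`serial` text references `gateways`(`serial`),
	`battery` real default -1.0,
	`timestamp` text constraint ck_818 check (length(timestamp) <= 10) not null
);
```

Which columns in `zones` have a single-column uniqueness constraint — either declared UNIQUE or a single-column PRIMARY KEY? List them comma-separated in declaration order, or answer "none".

- gain: single-column PRIMARY KEY → unique.
- unit: no UNIQUE or single-column PK constraint.
- value: no UNIQUE or single-column PK constraint.
- zone_id: no UNIQUE or single-column PK constraint.
- mac: no UNIQUE or single-column PK constraint.
- rssi: no UNIQUE or single-column PK constraint.
- serial: no UNIQUE or single-column PK constraint.
- battery: no UNIQUE or single-column PK constraint.
- timestamp: no UNIQUE or single-column PK constraint.

gain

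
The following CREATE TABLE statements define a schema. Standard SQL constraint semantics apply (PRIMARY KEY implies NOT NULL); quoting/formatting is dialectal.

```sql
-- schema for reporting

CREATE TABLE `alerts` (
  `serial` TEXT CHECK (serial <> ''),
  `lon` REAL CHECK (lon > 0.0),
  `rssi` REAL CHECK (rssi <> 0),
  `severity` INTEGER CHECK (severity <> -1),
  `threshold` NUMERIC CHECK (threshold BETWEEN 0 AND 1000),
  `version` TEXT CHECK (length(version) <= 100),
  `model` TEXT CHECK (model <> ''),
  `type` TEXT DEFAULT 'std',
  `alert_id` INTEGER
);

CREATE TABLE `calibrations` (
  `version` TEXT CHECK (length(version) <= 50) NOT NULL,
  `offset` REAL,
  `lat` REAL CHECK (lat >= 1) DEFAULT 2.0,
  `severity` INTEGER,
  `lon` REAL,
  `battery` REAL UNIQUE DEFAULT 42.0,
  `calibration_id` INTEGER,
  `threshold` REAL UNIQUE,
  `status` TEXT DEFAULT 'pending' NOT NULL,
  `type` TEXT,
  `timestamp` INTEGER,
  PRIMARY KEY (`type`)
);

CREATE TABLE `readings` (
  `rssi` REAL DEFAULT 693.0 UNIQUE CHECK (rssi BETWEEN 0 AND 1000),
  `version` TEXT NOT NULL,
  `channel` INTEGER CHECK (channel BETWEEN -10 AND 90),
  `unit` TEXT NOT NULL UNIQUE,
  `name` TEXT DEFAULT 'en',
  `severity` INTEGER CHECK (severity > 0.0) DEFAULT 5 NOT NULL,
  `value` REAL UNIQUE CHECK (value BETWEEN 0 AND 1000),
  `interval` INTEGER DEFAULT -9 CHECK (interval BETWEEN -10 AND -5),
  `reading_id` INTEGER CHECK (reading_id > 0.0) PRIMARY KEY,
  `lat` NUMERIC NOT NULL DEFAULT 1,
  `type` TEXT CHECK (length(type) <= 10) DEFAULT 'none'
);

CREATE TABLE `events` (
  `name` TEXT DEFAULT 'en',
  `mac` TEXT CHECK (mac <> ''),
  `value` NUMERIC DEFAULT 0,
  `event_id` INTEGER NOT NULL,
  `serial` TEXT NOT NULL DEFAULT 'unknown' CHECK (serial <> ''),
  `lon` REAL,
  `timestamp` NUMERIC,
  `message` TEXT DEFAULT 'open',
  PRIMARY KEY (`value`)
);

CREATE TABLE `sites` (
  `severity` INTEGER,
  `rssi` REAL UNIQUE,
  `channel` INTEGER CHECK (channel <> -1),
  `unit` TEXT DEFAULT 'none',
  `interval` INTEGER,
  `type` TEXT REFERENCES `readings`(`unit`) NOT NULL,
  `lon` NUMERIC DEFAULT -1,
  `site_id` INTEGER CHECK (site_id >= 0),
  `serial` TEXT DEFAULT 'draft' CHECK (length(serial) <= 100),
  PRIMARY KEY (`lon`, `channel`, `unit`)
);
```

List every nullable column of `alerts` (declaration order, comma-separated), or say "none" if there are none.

serial, lon, rssi, severity, threshold, version, model, type, alert_id

- serial: CHECK does not forbid NULL (a CHECK constraint passes when its expression is NULL) → nullable.
- lon: CHECK does not forbid NULL (a CHECK constraint passes when its expression is NULL) → nullable.
- rssi: CHECK does not forbid NULL (a CHECK constraint passes when its expression is NULL) → nullable.
- severity: CHECK does not forbid NULL (a CHECK constraint passes when its expression is NULL) → nullable.
- threshold: CHECK does not forbid NULL (a CHECK constraint passes when its expression is NULL) → nullable.
- version: CHECK does not forbid NULL (a CHECK constraint passes when its expression is NULL) → nullable.
- model: CHECK does not forbid NULL (a CHECK constraint passes when its expression is NULL) → nullable.
- type: DEFAULT only fills an omitted column; an explicit NULL is still allowed → nullable.
- alert_id: no NOT NULL constraint applies → nullable.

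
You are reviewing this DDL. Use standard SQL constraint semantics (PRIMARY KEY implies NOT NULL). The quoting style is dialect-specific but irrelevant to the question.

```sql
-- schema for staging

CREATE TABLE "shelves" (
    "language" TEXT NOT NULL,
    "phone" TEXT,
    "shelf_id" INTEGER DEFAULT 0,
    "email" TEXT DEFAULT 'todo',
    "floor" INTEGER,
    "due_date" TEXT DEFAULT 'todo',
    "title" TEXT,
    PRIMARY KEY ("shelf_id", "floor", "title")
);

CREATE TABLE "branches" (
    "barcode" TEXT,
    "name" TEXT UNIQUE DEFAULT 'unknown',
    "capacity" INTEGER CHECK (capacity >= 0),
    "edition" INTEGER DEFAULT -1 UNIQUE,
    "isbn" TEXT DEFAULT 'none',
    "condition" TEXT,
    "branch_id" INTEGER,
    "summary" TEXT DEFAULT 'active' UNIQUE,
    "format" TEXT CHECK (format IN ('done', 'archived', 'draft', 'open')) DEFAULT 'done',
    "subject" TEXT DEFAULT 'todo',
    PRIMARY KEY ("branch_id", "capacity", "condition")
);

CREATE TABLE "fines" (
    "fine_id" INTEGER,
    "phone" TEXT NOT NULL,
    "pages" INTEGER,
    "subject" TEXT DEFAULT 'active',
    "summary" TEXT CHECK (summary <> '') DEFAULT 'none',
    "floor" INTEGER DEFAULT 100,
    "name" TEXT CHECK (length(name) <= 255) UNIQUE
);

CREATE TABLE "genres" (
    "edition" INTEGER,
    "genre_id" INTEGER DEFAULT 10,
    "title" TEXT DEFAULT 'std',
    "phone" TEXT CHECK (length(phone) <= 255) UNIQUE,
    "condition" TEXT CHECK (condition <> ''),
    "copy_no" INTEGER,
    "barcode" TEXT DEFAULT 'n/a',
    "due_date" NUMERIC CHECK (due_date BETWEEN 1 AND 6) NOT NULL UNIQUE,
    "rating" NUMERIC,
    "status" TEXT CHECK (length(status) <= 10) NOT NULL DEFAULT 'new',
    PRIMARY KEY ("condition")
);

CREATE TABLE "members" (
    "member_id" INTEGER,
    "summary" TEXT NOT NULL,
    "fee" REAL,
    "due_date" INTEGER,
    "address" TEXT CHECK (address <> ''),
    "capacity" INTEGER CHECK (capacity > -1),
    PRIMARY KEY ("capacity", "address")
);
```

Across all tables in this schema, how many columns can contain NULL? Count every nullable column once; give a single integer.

shelves: 3 nullable (phone, email, due_date — PK (shelf_id, floor, title) and explicit NOT NULL columns excluded).
branches: 7 nullable (barcode, name, edition, isbn, summary, format, subject — PK (branch_id, capacity, condition) and explicit NOT NULL columns excluded).
fines: 6 nullable (fine_id, pages, subject, summary, floor, name — PK none and explicit NOT NULL columns excluded).
genres: 7 nullable (edition, genre_id, title, phone, copy_no, barcode, rating — PK (condition) and explicit NOT NULL columns excluded).
members: 3 nullable (member_id, fee, due_date — PK (capacity, address) and explicit NOT NULL columns excluded).
Total: 3 + 7 + 6 + 7 + 3 = 26.

26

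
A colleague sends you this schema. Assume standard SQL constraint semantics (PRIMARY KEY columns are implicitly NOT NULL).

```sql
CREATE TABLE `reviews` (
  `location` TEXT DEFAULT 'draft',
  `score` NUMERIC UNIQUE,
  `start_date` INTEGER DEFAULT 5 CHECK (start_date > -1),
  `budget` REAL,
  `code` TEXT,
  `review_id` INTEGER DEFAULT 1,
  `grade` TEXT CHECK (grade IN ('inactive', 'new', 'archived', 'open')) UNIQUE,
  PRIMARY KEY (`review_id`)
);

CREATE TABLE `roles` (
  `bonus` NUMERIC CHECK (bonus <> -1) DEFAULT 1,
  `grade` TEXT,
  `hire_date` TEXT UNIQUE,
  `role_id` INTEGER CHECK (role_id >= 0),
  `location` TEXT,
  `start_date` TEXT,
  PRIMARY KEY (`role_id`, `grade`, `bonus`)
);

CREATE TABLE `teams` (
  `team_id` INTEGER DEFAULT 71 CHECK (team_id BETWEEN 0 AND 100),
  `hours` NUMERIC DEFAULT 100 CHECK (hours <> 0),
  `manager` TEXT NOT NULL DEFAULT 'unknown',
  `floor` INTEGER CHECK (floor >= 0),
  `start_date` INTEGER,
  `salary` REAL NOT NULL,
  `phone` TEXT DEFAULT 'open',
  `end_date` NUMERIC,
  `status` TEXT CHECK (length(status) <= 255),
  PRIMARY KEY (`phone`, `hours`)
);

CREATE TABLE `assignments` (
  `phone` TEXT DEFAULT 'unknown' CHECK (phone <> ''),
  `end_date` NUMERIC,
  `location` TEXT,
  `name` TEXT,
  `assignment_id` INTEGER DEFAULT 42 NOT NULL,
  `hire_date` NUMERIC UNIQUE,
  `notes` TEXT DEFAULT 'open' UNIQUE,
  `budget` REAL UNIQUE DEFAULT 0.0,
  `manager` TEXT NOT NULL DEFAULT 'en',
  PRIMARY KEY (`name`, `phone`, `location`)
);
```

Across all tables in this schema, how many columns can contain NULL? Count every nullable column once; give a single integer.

reviews: 6 nullable (location, score, start_date, budget, code, grade — PK (review_id) and explicit NOT NULL columns excluded).
roles: 3 nullable (hire_date, location, start_date — PK (role_id, grade, bonus) and explicit NOT NULL columns excluded).
teams: 5 nullable (team_id, floor, start_date, end_date, status — PK (phone, hours) and explicit NOT NULL columns excluded).
assignments: 4 nullable (end_date, hire_date, notes, budget — PK (name, phone, location) and explicit NOT NULL columns excluded).
Total: 6 + 3 + 5 + 4 = 18.

18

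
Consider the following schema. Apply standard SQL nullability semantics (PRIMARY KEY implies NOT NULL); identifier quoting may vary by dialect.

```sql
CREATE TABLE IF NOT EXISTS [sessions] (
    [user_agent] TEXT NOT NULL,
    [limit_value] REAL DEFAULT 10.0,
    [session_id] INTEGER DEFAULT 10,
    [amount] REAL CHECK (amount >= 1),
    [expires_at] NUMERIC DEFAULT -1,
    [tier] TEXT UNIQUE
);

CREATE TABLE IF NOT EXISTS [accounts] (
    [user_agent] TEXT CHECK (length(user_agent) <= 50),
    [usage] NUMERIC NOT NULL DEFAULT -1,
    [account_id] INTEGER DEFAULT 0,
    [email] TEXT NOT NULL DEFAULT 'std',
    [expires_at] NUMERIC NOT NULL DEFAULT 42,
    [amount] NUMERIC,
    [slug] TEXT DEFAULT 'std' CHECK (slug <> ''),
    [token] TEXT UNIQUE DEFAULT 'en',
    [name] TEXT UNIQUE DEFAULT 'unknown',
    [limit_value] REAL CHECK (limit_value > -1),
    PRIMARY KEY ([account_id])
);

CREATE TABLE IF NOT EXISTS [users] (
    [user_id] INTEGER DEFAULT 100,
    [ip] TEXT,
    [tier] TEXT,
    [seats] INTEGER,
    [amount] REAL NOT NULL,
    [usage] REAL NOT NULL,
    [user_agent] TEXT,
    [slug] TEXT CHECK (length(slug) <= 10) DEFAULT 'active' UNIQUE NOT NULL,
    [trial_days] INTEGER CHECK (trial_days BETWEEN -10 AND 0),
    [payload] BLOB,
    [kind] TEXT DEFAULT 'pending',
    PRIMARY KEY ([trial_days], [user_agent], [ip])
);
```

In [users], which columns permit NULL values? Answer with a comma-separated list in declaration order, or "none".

- user_id: DEFAULT only fills an omitted column; an explicit NULL is still allowed → nullable.
- ip: part of the PRIMARY KEY, which implies NOT NULL → not nullable.
- tier: no NOT NULL constraint applies → nullable.
- seats: no NOT NULL constraint applies → nullable.
- amount: declared NOT NULL → not nullable.
- usage: declared NOT NULL → not nullable.
- user_agent: part of the PRIMARY KEY, which implies NOT NULL → not nullable.
- slug: declared NOT NULL → not nullable.
- trial_days: part of the PRIMARY KEY, which implies NOT NULL → not nullable.
- payload: no NOT NULL constraint applies → nullable.
- kind: DEFAULT only fills an omitted column; an explicit NULL is still allowed → nullable.

user_id, tier, seats, payload, kind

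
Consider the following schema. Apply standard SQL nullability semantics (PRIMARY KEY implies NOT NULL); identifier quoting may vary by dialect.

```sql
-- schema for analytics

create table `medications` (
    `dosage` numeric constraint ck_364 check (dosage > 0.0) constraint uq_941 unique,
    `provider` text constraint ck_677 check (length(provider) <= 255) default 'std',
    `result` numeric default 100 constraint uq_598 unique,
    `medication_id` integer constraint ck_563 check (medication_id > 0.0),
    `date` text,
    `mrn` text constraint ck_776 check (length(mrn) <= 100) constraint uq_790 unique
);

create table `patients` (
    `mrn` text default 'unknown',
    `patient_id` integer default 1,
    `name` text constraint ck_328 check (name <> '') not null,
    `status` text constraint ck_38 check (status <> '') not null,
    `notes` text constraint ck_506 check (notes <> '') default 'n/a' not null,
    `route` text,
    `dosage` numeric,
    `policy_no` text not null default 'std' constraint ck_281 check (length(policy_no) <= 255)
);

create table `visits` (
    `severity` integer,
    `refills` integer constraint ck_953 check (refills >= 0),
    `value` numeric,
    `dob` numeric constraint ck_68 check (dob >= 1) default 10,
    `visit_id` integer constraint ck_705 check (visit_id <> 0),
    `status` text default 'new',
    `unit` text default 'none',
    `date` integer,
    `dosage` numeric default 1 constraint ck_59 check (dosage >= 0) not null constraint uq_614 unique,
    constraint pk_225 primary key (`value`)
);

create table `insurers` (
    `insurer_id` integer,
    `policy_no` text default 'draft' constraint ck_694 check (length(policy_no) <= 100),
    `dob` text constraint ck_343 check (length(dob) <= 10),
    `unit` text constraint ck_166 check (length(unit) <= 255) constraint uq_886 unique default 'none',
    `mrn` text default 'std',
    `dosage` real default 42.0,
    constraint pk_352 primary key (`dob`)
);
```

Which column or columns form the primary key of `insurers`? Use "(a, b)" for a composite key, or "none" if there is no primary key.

dob

dob is declared PRIMARY KEY as a table-level PRIMARY KEY clause.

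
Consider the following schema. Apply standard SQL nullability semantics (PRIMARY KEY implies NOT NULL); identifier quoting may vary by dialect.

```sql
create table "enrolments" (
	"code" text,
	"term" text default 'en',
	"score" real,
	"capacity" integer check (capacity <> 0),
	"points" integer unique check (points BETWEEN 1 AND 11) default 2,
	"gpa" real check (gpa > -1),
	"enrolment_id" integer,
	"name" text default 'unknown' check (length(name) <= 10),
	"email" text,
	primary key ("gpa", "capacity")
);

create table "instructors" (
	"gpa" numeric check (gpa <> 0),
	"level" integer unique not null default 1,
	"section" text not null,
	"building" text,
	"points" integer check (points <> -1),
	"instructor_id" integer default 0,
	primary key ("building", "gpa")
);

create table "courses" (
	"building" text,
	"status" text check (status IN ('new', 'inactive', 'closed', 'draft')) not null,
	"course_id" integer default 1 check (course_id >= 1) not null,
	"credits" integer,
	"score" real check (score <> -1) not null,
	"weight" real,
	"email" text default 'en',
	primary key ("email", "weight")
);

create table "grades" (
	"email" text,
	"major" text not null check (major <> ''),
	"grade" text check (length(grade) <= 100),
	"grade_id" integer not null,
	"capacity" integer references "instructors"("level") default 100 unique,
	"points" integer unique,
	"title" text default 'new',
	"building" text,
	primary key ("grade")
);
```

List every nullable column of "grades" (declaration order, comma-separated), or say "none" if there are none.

email, capacity, points, title, building

- email: no NOT NULL constraint applies → nullable.
- major: declared NOT NULL → not nullable.
- grade: part of the PRIMARY KEY, which implies NOT NULL → not nullable.
- grade_id: declared NOT NULL → not nullable.
- capacity: a foreign key column may be NULL unless separately constrained → nullable.
- points: UNIQUE does not imply NOT NULL → nullable.
- title: DEFAULT only fills an omitted column; an explicit NULL is still allowed → nullable.
- building: no NOT NULL constraint applies → nullable.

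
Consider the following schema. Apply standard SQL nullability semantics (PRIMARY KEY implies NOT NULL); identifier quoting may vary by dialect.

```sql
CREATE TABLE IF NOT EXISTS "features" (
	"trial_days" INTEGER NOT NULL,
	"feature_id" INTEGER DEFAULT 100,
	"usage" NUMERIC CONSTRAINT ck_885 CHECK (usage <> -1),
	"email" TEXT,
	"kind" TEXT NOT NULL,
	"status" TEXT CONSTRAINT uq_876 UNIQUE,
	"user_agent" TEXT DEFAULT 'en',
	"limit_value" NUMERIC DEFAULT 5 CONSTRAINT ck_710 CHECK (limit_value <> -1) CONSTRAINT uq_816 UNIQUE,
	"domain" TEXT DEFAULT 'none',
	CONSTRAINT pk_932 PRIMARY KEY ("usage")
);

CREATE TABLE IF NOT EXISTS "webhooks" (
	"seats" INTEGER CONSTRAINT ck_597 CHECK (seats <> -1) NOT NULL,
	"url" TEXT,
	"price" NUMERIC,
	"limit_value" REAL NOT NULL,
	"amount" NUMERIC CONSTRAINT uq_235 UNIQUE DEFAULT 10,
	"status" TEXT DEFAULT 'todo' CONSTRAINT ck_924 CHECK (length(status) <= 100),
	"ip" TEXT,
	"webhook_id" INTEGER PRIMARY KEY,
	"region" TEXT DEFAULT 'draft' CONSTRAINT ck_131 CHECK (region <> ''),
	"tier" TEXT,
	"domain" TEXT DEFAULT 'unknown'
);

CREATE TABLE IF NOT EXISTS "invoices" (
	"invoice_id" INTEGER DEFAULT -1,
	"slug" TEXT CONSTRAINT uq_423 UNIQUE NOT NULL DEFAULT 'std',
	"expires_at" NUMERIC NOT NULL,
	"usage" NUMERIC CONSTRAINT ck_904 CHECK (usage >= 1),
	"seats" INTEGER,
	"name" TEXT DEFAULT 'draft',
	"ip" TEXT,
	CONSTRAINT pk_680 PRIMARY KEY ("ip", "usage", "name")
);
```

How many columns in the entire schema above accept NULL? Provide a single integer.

features: 6 nullable (feature_id, email, status, user_agent, limit_value, domain — PK (usage) and explicit NOT NULL columns excluded).
webhooks: 8 nullable (url, price, amount, status, ip, region, tier, domain — PK (webhook_id) and explicit NOT NULL columns excluded).
invoices: 2 nullable (invoice_id, seats — PK (ip, usage, name) and explicit NOT NULL columns excluded).
Total: 6 + 8 + 2 = 16.

16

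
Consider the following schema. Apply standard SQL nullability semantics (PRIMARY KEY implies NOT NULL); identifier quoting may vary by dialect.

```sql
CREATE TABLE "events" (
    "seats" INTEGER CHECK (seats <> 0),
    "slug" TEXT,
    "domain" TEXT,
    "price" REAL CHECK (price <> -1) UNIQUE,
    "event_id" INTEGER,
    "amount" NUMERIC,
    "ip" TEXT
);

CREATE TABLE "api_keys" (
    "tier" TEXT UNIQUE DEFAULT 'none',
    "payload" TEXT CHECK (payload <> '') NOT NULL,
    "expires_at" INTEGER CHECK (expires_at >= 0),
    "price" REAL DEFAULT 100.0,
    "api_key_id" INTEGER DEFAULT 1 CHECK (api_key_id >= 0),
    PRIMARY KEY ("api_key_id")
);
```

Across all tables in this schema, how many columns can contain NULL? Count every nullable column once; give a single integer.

10

events: 7 nullable (seats, slug, domain, price, event_id, amount, ip — PK none and explicit NOT NULL columns excluded).
api_keys: 3 nullable (tier, expires_at, price — PK (api_key_id) and explicit NOT NULL columns excluded).
Total: 7 + 3 = 10.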